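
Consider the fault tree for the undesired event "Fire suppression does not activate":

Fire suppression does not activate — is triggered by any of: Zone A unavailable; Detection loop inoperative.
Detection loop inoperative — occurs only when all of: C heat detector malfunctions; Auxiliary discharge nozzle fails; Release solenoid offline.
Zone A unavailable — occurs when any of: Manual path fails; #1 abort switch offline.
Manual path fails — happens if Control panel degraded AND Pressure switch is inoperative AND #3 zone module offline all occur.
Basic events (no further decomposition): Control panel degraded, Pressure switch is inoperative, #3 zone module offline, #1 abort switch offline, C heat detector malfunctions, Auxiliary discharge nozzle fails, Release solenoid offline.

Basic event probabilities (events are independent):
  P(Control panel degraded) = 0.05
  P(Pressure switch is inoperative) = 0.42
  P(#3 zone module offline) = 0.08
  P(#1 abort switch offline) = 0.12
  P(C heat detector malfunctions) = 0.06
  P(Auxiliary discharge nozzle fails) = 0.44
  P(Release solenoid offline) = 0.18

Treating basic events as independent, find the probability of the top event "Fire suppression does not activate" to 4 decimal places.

0.1257

P(Manual path fails) [AND] = 0.05 × 0.42 × 0.08 = 0.001680
P(Zone A unavailable) [OR] = 1 − (1−0.001680) × (1−0.12) = 0.121478
P(Detection loop inoperative) [AND] = 0.06 × 0.44 × 0.18 = 0.004752
P(Fire suppression does not activate) [OR] = 1 − (1−0.121478) × (1−0.004752) = 0.125653
Rounded to 4 decimal places: P(Fire suppression does not activate) ≈ 0.1257.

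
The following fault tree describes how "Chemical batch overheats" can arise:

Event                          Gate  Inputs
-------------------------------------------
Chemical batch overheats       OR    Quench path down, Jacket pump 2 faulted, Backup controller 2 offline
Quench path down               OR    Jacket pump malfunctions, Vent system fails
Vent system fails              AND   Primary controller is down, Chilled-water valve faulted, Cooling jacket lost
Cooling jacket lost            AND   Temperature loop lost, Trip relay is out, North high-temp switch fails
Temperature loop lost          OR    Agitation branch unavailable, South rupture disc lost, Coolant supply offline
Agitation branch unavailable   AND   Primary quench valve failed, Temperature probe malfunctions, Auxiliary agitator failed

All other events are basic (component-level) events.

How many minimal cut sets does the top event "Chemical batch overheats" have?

6

Agitation branch unavailable [AND]: one cut set from each child combined → 1 × 1 × 1 = 1 cut set(s).
Temperature loop lost [OR]: union of children's cut sets → 3 cut set(s).
Cooling jacket lost [AND]: one cut set from each child combined → 3 × 1 × 1 = 3 cut set(s).
Vent system fails [AND]: one cut set from each child combined → 1 × 1 × 3 = 3 cut set(s).
Quench path down [OR]: union of children's cut sets → 4 cut set(s).
Chemical batch overheats [OR]: union of children's cut sets → 6 cut set(s).
Minimal cut sets: {Jacket pump malfunctions}; {Auxiliary agitator failed, Chilled-water valve faulted, North high-temp switch fails, Primary controller is down, Primary quench valve failed, Temperature probe malfunctions, Trip relay is out}; {Chilled-water valve faulted, North high-temp switch fails, Primary controller is down, South rupture disc lost, Trip relay is out}; {Chilled-water valve faulted, Coolant supply offline, North high-temp switch fails, Primary controller is down, Trip relay is out}; {Jacket pump 2 faulted}; {Backup controller 2 offline}.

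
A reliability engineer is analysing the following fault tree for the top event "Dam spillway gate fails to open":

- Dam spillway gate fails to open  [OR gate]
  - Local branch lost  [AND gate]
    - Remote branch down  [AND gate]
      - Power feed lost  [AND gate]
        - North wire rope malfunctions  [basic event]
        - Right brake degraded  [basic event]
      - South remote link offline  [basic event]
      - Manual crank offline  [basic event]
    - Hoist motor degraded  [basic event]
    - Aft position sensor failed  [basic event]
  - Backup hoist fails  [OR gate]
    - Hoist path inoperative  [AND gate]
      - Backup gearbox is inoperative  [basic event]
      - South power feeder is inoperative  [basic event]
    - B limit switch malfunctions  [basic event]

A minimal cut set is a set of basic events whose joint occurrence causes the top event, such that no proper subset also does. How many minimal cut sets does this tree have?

Power feed lost [AND]: one cut set from each child combined → 1 × 1 = 1 cut set(s).
Remote branch down [AND]: one cut set from each child combined → 1 × 1 × 1 = 1 cut set(s).
Local branch lost [AND]: one cut set from each child combined → 1 × 1 × 1 = 1 cut set(s).
Hoist path inoperative [AND]: one cut set from each child combined → 1 × 1 = 1 cut set(s).
Backup hoist fails [OR]: union of children's cut sets → 2 cut set(s).
Dam spillway gate fails to open [OR]: union of children's cut sets → 3 cut set(s).
Minimal cut sets: {Aft position sensor failed, Hoist motor degraded, Manual crank offline, North wire rope malfunctions, Right brake degraded, South remote link offline}; {Backup gearbox is inoperative, South power feeder is inoperative}; {B limit switch malfunctions}.

3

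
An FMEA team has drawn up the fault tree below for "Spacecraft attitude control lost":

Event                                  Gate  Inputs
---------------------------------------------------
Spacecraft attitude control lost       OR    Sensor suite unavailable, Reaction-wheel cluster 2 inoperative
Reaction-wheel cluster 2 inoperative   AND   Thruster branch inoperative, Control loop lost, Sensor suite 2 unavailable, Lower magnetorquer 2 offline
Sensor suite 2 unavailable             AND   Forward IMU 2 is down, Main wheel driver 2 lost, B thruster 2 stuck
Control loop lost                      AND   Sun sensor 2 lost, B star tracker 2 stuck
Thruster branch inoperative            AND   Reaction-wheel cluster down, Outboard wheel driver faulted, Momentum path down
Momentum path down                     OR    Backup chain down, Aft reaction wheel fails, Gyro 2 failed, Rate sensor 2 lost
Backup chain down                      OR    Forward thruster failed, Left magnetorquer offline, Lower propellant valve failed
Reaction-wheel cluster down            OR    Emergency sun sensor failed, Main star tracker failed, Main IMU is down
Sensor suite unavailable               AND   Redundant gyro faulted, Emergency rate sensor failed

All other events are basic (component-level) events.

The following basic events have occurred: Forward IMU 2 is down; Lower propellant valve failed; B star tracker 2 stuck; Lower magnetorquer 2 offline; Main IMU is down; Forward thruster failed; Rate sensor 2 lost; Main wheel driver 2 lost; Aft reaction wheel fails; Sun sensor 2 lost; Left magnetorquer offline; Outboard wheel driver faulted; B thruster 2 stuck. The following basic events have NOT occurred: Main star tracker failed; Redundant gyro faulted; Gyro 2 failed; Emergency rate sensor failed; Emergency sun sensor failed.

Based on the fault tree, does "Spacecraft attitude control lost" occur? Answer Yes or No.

Yes

Sensor suite unavailable [AND]: Redundant gyro faulted=not, Emergency rate sensor failed=not → not all inputs occur → does not occur.
Reaction-wheel cluster down [OR]: Emergency sun sensor failed=not, Main star tracker failed=not, Main IMU is down=occurs → at least one input occurs → occurs.
Backup chain down [OR]: Forward thruster failed=occurs, Left magnetorquer offline=occurs, Lower propellant valve failed=occurs → at least one input occurs → occurs.
Momentum path down [OR]: Backup chain down=occurs, Aft reaction wheel fails=occurs, Gyro 2 failed=not, Rate sensor 2 lost=occurs → at least one input occurs → occurs.
Thruster branch inoperative [AND]: Reaction-wheel cluster down=occurs, Outboard wheel driver faulted=occurs, Momentum path down=occurs → all inputs occur → occurs.
Control loop lost [AND]: Sun sensor 2 lost=occurs, B star tracker 2 stuck=occurs → all inputs occur → occurs.
Sensor suite 2 unavailable [AND]: Forward IMU 2 is down=occurs, Main wheel driver 2 lost=occurs, B thruster 2 stuck=occurs → all inputs occur → occurs.
Reaction-wheel cluster 2 inoperative [AND]: Thruster branch inoperative=occurs, Control loop lost=occurs, Sensor suite 2 unavailable=occurs, Lower magnetorquer 2 offline=occurs → all inputs occur → occurs.
Spacecraft attitude control lost [OR]: Sensor suite unavailable=not, Reaction-wheel cluster 2 inoperative=occurs → at least one input occurs → occurs.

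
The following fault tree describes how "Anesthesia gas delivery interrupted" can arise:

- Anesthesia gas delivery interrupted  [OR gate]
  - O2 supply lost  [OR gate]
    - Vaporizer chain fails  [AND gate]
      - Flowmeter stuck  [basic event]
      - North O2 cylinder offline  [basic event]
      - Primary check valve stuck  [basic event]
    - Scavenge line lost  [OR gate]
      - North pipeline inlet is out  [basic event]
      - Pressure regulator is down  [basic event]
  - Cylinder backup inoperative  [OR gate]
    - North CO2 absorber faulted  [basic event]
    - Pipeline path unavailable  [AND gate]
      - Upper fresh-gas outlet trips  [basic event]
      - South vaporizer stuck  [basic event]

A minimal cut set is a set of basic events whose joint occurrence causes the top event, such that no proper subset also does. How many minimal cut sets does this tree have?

Vaporizer chain fails [AND]: one cut set from each child combined → 1 × 1 × 1 = 1 cut set(s).
Scavenge line lost [OR]: union of children's cut sets → 2 cut set(s).
O2 supply lost [OR]: union of children's cut sets → 3 cut set(s).
Pipeline path unavailable [AND]: one cut set from each child combined → 1 × 1 = 1 cut set(s).
Cylinder backup inoperative [OR]: union of children's cut sets → 2 cut set(s).
Anesthesia gas delivery interrupted [OR]: union of children's cut sets → 5 cut set(s).
Minimal cut sets: {Flowmeter stuck, North O2 cylinder offline, Primary check valve stuck}; {North pipeline inlet is out}; {Pressure regulator is down}; {North CO2 absorber faulted}; {South vaporizer stuck, Upper fresh-gas outlet trips}.

5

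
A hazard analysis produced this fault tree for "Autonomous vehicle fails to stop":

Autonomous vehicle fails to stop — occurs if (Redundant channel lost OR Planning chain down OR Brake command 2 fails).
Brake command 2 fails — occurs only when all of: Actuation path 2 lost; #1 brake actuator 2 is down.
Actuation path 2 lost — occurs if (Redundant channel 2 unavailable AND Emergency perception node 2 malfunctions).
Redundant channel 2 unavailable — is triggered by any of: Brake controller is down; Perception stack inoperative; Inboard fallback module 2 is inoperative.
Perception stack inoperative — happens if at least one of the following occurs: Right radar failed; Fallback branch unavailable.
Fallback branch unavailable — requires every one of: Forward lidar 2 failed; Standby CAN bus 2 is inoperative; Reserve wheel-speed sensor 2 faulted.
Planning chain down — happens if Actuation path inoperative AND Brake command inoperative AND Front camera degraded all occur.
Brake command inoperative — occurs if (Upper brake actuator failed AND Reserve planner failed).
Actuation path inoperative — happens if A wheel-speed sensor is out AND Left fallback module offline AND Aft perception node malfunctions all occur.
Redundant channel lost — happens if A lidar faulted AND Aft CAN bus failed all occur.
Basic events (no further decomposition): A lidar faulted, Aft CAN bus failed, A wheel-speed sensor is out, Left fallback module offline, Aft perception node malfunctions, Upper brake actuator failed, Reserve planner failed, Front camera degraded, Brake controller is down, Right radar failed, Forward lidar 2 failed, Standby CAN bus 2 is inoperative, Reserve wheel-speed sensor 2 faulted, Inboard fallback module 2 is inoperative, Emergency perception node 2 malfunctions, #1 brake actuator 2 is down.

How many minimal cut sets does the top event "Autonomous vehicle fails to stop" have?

Redundant channel lost [AND]: one cut set from each child combined → 1 × 1 = 1 cut set(s).
Actuation path inoperative [AND]: one cut set from each child combined → 1 × 1 × 1 = 1 cut set(s).
Brake command inoperative [AND]: one cut set from each child combined → 1 × 1 = 1 cut set(s).
Planning chain down [AND]: one cut set from each child combined → 1 × 1 × 1 = 1 cut set(s).
Fallback branch unavailable [AND]: one cut set from each child combined → 1 × 1 × 1 = 1 cut set(s).
Perception stack inoperative [OR]: union of children's cut sets → 2 cut set(s).
Redundant channel 2 unavailable [OR]: union of children's cut sets → 4 cut set(s).
Actuation path 2 lost [AND]: one cut set from each child combined → 4 × 1 = 4 cut set(s).
Brake command 2 fails [AND]: one cut set from each child combined → 4 × 1 = 4 cut set(s).
Autonomous vehicle fails to stop [OR]: union of children's cut sets → 6 cut set(s).
Minimal cut sets: {A lidar faulted, Aft CAN bus failed}; {A wheel-speed sensor is out, Aft perception node malfunctions, Front camera degraded, Left fallback module offline, Reserve planner failed, Upper brake actuator failed}; {#1 brake actuator 2 is down, Brake controller is down, Emergency perception node 2 malfunctions}; {#1 brake actuator 2 is down, Emergency perception node 2 malfunctions, Right radar failed}; {#1 brake actuator 2 is down, Emergency perception node 2 malfunctions, Forward lidar 2 failed, Reserve wheel-speed sensor 2 faulted, Standby CAN bus 2 is inoperative}; {#1 brake actuator 2 is down, Emergency perception node 2 malfunctions, Inboard fallback module 2 is inoperative}.

6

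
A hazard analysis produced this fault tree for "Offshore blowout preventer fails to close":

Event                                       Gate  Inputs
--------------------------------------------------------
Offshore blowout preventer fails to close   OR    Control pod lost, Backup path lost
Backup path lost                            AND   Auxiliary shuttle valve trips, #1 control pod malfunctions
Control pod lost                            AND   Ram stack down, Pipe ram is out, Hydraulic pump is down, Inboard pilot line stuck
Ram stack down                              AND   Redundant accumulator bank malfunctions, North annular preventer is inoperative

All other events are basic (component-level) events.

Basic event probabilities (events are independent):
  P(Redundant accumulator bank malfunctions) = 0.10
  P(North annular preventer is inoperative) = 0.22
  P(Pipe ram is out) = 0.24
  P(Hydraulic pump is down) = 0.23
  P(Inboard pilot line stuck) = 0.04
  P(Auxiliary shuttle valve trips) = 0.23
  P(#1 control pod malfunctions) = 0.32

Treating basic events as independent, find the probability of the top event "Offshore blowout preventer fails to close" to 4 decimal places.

P(Ram stack down) [AND] = 0.10 × 0.22 = 0.022000
P(Control pod lost) [AND] = 0.022000 × 0.24 × 0.23 × 0.04 = 0.000049
P(Backup path lost) [AND] = 0.23 × 0.32 = 0.073600
P(Offshore blowout preventer fails to close) [OR] = 1 − (1−0.000049) × (1−0.073600) = 0.073645
Rounded to 4 decimal places: P(Offshore blowout preventer fails to close) ≈ 0.0736.

0.0736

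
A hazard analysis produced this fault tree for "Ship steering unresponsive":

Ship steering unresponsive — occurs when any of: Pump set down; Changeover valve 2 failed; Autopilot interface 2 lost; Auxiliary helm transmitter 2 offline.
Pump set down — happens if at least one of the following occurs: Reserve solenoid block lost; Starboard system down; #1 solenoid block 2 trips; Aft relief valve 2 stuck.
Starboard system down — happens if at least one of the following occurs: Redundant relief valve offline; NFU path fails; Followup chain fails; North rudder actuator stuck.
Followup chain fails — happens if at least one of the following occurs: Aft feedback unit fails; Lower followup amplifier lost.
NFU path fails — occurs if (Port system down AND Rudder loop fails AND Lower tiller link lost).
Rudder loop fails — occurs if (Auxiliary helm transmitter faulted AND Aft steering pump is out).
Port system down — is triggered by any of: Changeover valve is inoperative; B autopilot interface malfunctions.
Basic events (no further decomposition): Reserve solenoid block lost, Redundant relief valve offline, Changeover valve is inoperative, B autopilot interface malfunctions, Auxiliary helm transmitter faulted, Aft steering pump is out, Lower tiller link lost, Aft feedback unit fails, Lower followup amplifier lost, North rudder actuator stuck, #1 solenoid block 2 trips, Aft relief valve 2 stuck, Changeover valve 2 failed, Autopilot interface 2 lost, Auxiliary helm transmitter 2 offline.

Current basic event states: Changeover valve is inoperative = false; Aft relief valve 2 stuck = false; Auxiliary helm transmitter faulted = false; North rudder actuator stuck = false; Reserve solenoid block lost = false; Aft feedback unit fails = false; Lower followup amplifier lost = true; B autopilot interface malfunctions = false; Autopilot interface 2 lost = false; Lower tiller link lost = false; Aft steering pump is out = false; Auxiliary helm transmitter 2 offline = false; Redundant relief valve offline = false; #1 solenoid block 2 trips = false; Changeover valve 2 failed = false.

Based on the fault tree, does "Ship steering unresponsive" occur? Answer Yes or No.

Port system down [OR]: Changeover valve is inoperative=not, B autopilot interface malfunctions=not → no input occurs → does not occur.
Rudder loop fails [AND]: Auxiliary helm transmitter faulted=not, Aft steering pump is out=not → not all inputs occur → does not occur.
NFU path fails [AND]: Port system down=not, Rudder loop fails=not, Lower tiller link lost=not → not all inputs occur → does not occur.
Followup chain fails [OR]: Aft feedback unit fails=not, Lower followup amplifier lost=occurs → at least one input occurs → occurs.
Starboard system down [OR]: Redundant relief valve offline=not, NFU path fails=not, Followup chain fails=occurs, North rudder actuator stuck=not → at least one input occurs → occurs.
Pump set down [OR]: Reserve solenoid block lost=not, Starboard system down=occurs, #1 solenoid block 2 trips=not, Aft relief valve 2 stuck=not → at least one input occurs → occurs.
Ship steering unresponsive [OR]: Pump set down=occurs, Changeover valve 2 failed=not, Autopilot interface 2 lost=not, Auxiliary helm transmitter 2 offline=not → at least one input occurs → occurs.

Yes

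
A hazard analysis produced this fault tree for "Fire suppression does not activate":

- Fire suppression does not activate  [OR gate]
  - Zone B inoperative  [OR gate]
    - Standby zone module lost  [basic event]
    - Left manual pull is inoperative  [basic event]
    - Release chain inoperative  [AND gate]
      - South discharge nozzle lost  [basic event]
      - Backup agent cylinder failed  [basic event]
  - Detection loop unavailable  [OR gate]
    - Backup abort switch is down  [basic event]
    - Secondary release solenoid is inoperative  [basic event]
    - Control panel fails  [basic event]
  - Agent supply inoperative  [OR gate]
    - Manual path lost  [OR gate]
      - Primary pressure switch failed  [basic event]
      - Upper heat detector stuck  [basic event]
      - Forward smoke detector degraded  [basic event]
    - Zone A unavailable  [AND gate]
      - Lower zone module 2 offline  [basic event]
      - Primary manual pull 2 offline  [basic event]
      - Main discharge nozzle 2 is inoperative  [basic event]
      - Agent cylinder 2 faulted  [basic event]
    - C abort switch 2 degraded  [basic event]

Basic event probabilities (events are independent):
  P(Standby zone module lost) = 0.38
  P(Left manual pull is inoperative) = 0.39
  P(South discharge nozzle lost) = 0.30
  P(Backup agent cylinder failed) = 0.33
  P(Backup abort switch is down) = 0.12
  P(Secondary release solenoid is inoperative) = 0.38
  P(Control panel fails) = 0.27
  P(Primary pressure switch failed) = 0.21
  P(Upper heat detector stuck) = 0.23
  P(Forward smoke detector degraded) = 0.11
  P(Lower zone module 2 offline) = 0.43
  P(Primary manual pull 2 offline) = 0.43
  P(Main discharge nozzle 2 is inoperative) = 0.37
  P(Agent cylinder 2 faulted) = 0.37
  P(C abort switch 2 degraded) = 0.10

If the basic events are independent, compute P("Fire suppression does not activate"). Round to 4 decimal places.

P(Release chain inoperative) [AND] = 0.30 × 0.33 = 0.099000
P(Zone B inoperative) [OR] = 1 − (1−0.38) × (1−0.39) × (1−0.099000) = 0.659242
P(Detection loop unavailable) [OR] = 1 − (1−0.12) × (1−0.38) × (1−0.27) = 0.601712
P(Manual path lost) [OR] = 1 − (1−0.21) × (1−0.23) × (1−0.11) = 0.458613
P(Zone A unavailable) [AND] = 0.43 × 0.43 × 0.37 × 0.37 = 0.025313
P(Agent supply inoperative) [OR] = 1 − (1−0.458613) × (1−0.025313) × (1−0.10) = 0.525085
P(Fire suppression does not activate) [OR] = 1 − (1−0.659242) × (1−0.601712) × (1−0.525085) = 0.935545
Rounded to 4 decimal places: P(Fire suppression does not activate) ≈ 0.9355.

0.9355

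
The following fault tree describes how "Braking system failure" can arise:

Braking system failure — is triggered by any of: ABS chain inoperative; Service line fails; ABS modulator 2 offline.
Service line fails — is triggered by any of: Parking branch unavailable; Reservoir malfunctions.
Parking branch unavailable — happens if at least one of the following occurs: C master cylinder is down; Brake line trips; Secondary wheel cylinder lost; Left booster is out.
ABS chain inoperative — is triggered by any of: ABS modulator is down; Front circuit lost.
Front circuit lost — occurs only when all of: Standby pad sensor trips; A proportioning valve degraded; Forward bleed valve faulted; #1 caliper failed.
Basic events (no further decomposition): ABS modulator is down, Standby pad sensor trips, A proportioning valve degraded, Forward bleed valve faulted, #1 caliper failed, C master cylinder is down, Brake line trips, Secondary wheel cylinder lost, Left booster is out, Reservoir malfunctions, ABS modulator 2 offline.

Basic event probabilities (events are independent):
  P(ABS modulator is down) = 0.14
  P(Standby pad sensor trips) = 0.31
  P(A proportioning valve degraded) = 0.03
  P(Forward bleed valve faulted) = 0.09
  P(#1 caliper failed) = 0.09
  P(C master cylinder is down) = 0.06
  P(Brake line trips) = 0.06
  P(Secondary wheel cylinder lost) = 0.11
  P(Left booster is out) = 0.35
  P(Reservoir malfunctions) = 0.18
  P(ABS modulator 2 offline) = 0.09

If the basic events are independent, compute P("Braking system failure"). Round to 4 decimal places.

P(Front circuit lost) [AND] = 0.31 × 0.03 × 0.09 × 0.09 = 0.000075
P(ABS chain inoperative) [OR] = 1 − (1−0.14) × (1−0.000075) = 0.140065
P(Parking branch unavailable) [OR] = 1 − (1−0.06) × (1−0.06) × (1−0.11) × (1−0.35) = 0.488837
P(Service line fails) [OR] = 1 − (1−0.488837) × (1−0.18) = 0.580846
P(Braking system failure) [OR] = 1 − (1−0.140065) × (1−0.580846) × (1−0.09) = 0.671995
Rounded to 4 decimal places: P(Braking system failure) ≈ 0.6720.

0.6720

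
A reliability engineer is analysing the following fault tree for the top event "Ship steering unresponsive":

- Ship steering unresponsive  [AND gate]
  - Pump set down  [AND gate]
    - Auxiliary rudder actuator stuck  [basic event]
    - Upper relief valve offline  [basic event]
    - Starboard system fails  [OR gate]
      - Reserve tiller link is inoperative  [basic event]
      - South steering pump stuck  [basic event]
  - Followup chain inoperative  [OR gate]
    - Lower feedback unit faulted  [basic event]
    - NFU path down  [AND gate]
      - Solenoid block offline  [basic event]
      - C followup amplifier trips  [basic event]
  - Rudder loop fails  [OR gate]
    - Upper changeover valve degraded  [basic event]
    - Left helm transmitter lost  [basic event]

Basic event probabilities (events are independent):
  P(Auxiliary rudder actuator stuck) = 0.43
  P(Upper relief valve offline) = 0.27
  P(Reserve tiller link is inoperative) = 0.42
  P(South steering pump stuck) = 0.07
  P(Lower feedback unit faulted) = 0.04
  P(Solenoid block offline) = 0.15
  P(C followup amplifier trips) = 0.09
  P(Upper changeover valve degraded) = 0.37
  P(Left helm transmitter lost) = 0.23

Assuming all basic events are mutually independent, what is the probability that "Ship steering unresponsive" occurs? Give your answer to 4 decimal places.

0.0015

P(Starboard system fails) [OR] = 1 − (1−0.42) × (1−0.07) = 0.460600
P(Pump set down) [AND] = 0.43 × 0.27 × 0.460600 = 0.053476
P(NFU path down) [AND] = 0.15 × 0.09 = 0.013500
P(Followup chain inoperative) [OR] = 1 − (1−0.04) × (1−0.013500) = 0.052960
P(Rudder loop fails) [OR] = 1 − (1−0.37) × (1−0.23) = 0.514900
P(Ship steering unresponsive) [AND] = 0.053476 × 0.052960 × 0.514900 = 0.001458
Rounded to 4 decimal places: P(Ship steering unresponsive) ≈ 0.0015.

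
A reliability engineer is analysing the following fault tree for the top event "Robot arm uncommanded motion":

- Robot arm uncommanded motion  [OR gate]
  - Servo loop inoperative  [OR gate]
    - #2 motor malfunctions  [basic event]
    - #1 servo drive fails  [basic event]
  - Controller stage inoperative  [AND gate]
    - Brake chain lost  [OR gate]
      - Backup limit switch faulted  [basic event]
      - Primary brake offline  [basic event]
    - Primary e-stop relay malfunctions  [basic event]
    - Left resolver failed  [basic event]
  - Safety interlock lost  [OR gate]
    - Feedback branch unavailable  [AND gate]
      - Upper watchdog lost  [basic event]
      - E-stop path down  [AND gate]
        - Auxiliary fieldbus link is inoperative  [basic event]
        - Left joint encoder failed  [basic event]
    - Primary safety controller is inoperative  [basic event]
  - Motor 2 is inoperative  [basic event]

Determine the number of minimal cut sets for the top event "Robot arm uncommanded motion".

7

Servo loop inoperative [OR]: union of children's cut sets → 2 cut set(s).
Brake chain lost [OR]: union of children's cut sets → 2 cut set(s).
Controller stage inoperative [AND]: one cut set from each child combined → 2 × 1 × 1 = 2 cut set(s).
E-stop path down [AND]: one cut set from each child combined → 1 × 1 = 1 cut set(s).
Feedback branch unavailable [AND]: one cut set from each child combined → 1 × 1 = 1 cut set(s).
Safety interlock lost [OR]: union of children's cut sets → 2 cut set(s).
Robot arm uncommanded motion [OR]: union of children's cut sets → 7 cut set(s).
Minimal cut sets: {#2 motor malfunctions}; {#1 servo drive fails}; {Backup limit switch faulted, Left resolver failed, Primary e-stop relay malfunctions}; {Left resolver failed, Primary brake offline, Primary e-stop relay malfunctions}; {Auxiliary fieldbus link is inoperative, Left joint encoder failed, Upper watchdog lost}; {Primary safety controller is inoperative}; {Motor 2 is inoperative}.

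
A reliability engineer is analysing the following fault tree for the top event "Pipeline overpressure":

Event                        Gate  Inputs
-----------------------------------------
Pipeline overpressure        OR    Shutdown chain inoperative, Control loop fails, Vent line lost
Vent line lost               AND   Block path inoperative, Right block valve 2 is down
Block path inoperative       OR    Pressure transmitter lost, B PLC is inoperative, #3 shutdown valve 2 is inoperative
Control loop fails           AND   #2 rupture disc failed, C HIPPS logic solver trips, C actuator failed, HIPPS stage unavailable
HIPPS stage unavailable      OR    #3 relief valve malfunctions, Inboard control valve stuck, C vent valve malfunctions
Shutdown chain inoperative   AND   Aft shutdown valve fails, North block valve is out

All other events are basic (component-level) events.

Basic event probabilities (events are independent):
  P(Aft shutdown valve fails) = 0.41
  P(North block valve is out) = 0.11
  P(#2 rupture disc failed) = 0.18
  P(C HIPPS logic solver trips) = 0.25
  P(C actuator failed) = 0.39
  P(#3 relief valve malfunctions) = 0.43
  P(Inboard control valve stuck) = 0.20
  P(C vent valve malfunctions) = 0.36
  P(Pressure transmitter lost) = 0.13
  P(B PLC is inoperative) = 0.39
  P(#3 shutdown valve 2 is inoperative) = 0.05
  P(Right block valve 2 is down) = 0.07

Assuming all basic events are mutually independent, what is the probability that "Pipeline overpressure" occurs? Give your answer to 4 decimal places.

P(Shutdown chain inoperative) [AND] = 0.41 × 0.11 = 0.045100
P(HIPPS stage unavailable) [OR] = 1 − (1−0.43) × (1−0.20) × (1−0.36) = 0.708160
P(Control loop fails) [AND] = 0.18 × 0.25 × 0.39 × 0.708160 = 0.012428
P(Block path inoperative) [OR] = 1 − (1−0.13) × (1−0.39) × (1−0.05) = 0.495835
P(Vent line lost) [AND] = 0.495835 × 0.07 = 0.034708
P(Pipeline overpressure) [OR] = 1 − (1−0.045100) × (1−0.012428) × (1−0.034708) = 0.089698
Rounded to 4 decimal places: P(Pipeline overpressure) ≈ 0.0897.

0.0897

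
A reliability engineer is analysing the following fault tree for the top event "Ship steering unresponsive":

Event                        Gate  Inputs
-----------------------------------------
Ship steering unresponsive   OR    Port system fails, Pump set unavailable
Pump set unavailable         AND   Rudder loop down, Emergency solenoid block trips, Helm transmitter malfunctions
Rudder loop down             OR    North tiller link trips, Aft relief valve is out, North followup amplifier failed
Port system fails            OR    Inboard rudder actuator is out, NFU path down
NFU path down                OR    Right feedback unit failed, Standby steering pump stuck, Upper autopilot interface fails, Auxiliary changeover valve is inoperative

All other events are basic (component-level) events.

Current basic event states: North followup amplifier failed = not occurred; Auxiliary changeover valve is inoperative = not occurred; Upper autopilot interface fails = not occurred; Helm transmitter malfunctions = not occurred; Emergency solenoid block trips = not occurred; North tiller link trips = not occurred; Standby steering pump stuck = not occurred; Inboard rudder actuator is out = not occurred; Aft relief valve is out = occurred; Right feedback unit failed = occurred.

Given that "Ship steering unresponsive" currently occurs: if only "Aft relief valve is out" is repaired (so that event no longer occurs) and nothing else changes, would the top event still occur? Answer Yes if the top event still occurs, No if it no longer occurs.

Yes

Counterfactual: set "Aft relief valve is out" to not occurred.
NFU path down [OR]: Right feedback unit failed=occurs, Standby steering pump stuck=not, Upper autopilot interface fails=not, Auxiliary changeover valve is inoperative=not → at least one input occurs → occurs.
Port system fails [OR]: Inboard rudder actuator is out=not, NFU path down=occurs → at least one input occurs → occurs.
Rudder loop down [OR]: North tiller link trips=not, Aft relief valve is out=not, North followup amplifier failed=not → no input occurs → does not occur.
Pump set unavailable [AND]: Rudder loop down=not, Emergency solenoid block trips=not, Helm transmitter malfunctions=not → not all inputs occur → does not occur.
Ship steering unresponsive [OR]: Port system fails=occurs, Pump set unavailable=not → at least one input occurs → occurs.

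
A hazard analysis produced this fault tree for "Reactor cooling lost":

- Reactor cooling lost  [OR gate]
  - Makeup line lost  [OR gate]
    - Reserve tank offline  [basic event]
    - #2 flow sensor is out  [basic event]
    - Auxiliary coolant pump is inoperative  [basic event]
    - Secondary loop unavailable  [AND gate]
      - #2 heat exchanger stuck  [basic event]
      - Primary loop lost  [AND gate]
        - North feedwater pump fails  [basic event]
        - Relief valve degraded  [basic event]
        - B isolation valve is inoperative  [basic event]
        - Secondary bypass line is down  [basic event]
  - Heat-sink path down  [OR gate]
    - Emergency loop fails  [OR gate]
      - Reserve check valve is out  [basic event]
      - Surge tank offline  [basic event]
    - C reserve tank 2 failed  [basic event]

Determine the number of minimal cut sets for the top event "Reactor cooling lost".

7

Primary loop lost [AND]: one cut set from each child combined → 1 × 1 × 1 × 1 = 1 cut set(s).
Secondary loop unavailable [AND]: one cut set from each child combined → 1 × 1 = 1 cut set(s).
Makeup line lost [OR]: union of children's cut sets → 4 cut set(s).
Emergency loop fails [OR]: union of children's cut sets → 2 cut set(s).
Heat-sink path down [OR]: union of children's cut sets → 3 cut set(s).
Reactor cooling lost [OR]: union of children's cut sets → 7 cut set(s).
Minimal cut sets: {Reserve tank offline}; {#2 flow sensor is out}; {Auxiliary coolant pump is inoperative}; {#2 heat exchanger stuck, B isolation valve is inoperative, North feedwater pump fails, Relief valve degraded, Secondary bypass line is down}; {Reserve check valve is out}; {Surge tank offline}; {C reserve tank 2 failed}.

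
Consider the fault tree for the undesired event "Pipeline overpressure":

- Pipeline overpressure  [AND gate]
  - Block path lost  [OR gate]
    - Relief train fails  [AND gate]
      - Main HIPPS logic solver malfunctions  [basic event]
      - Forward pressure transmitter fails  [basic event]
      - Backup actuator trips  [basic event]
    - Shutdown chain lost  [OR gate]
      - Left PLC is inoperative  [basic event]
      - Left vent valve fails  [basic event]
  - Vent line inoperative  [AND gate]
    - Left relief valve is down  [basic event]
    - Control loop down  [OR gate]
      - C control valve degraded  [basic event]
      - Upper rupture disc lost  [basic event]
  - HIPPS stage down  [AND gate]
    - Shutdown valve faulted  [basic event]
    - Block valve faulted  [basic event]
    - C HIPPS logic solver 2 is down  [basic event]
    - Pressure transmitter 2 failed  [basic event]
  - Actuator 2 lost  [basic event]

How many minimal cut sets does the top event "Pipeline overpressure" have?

6

Relief train fails [AND]: one cut set from each child combined → 1 × 1 × 1 = 1 cut set(s).
Shutdown chain lost [OR]: union of children's cut sets → 2 cut set(s).
Block path lost [OR]: union of children's cut sets → 3 cut set(s).
Control loop down [OR]: union of children's cut sets → 2 cut set(s).
Vent line inoperative [AND]: one cut set from each child combined → 1 × 2 = 2 cut set(s).
HIPPS stage down [AND]: one cut set from each child combined → 1 × 1 × 1 × 1 = 1 cut set(s).
Pipeline overpressure [AND]: one cut set from each child combined → 3 × 2 × 1 × 1 = 6 cut set(s).
Minimal cut sets: {Actuator 2 lost, Backup actuator trips, Block valve faulted, C HIPPS logic solver 2 is down, C control valve degraded, Forward pressure transmitter fails, Left relief valve is down, Main HIPPS logic solver malfunctions, Pressure transmitter 2 failed, Shutdown valve faulted}; {Actuator 2 lost, Backup actuator trips, Block valve faulted, C HIPPS logic solver 2 is down, Forward pressure transmitter fails, Left relief valve is down, Main HIPPS logic solver malfunctions, Pressure transmitter 2 failed, Shutdown valve faulted, Upper rupture disc lost}; {Actuator 2 lost, Block valve faulted, C HIPPS logic solver 2 is down, C control valve degraded, Left PLC is inoperative, Left relief valve is down, Pressure transmitter 2 failed, Shutdown valve faulted}; {Actuator 2 lost, Block valve faulted, C HIPPS logic solver 2 is down, Left PLC is inoperative, Left relief valve is down, Pressure transmitter 2 failed, Shutdown valve faulted, Upper rupture disc lost}; {Actuator 2 lost, Block valve faulted, C HIPPS logic solver 2 is down, C control valve degraded, Left relief valve is down, Left vent valve fails, Pressure transmitter 2 failed, Shutdown valve faulted}; {Actuator 2 lost, Block valve faulted, C HIPPS logic solver 2 is down, Left relief valve is down, Left vent valve fails, Pressure transmitter 2 failed, Shutdown valve faulted, Upper rupture disc lost}.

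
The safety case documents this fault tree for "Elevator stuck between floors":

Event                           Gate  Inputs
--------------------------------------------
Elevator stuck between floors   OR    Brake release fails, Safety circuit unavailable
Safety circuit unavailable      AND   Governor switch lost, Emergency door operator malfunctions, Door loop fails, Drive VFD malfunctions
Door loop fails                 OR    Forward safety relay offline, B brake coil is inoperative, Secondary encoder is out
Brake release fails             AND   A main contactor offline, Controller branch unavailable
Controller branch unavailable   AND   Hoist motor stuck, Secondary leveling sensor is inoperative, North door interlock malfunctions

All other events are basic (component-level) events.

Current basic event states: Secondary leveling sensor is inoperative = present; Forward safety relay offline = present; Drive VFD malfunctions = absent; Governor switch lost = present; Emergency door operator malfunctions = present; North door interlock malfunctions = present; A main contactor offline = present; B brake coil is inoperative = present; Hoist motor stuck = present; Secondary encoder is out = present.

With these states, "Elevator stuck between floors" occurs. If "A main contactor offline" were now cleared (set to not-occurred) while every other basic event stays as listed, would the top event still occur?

Counterfactual: set "A main contactor offline" to not occurred.
Controller branch unavailable [AND]: Hoist motor stuck=occurs, Secondary leveling sensor is inoperative=occurs, North door interlock malfunctions=occurs → all inputs occur → occurs.
Brake release fails [AND]: A main contactor offline=not, Controller branch unavailable=occurs → not all inputs occur → does not occur.
Door loop fails [OR]: Forward safety relay offline=occurs, B brake coil is inoperative=occurs, Secondary encoder is out=occurs → at least one input occurs → occurs.
Safety circuit unavailable [AND]: Governor switch lost=occurs, Emergency door operator malfunctions=occurs, Door loop fails=occurs, Drive VFD malfunctions=not → not all inputs occur → does not occur.
Elevator stuck between floors [OR]: Brake release fails=not, Safety circuit unavailable=not → no input occurs → does not occur.

No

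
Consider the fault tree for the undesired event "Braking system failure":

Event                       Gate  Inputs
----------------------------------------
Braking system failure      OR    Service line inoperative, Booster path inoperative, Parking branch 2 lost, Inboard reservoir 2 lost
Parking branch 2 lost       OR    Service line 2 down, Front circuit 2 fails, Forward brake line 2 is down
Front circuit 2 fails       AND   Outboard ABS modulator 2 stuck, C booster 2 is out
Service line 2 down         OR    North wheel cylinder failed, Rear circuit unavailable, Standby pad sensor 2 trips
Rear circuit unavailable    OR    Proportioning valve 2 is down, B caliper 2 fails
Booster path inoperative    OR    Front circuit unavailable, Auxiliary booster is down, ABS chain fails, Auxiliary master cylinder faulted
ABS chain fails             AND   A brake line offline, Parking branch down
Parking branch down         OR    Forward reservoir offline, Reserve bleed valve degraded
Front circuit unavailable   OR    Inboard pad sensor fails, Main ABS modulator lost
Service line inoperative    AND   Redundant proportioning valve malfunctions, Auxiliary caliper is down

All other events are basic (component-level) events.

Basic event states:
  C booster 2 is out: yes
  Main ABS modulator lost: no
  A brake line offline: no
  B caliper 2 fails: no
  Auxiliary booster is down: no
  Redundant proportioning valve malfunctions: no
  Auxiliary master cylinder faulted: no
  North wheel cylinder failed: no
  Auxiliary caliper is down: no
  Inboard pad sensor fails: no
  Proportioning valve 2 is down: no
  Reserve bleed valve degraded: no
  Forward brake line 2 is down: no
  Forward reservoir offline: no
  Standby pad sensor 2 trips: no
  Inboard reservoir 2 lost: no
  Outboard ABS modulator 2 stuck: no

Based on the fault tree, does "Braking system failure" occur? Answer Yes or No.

No

Service line inoperative [AND]: Redundant proportioning valve malfunctions=not, Auxiliary caliper is down=not → not all inputs occur → does not occur.
Front circuit unavailable [OR]: Inboard pad sensor fails=not, Main ABS modulator lost=not → no input occurs → does not occur.
Parking branch down [OR]: Forward reservoir offline=not, Reserve bleed valve degraded=not → no input occurs → does not occur.
ABS chain fails [AND]: A brake line offline=not, Parking branch down=not → not all inputs occur → does not occur.
Booster path inoperative [OR]: Front circuit unavailable=not, Auxiliary booster is down=not, ABS chain fails=not, Auxiliary master cylinder faulted=not → no input occurs → does not occur.
Rear circuit unavailable [OR]: Proportioning valve 2 is down=not, B caliper 2 fails=not → no input occurs → does not occur.
Service line 2 down [OR]: North wheel cylinder failed=not, Rear circuit unavailable=not, Standby pad sensor 2 trips=not → no input occurs → does not occur.
Front circuit 2 fails [AND]: Outboard ABS modulator 2 stuck=not, C booster 2 is out=occurs → not all inputs occur → does not occur.
Parking branch 2 lost [OR]: Service line 2 down=not, Front circuit 2 fails=not, Forward brake line 2 is down=not → no input occurs → does not occur.
Braking system failure [OR]: Service line inoperative=not, Booster path inoperative=not, Parking branch 2 lost=not, Inboard reservoir 2 lost=not → no input occurs → does not occur.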